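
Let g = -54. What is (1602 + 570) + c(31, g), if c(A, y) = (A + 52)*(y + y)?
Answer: -6792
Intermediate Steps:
c(A, y) = 2*y*(52 + A) (c(A, y) = (52 + A)*(2*y) = 2*y*(52 + A))
(1602 + 570) + c(31, g) = (1602 + 570) + 2*(-54)*(52 + 31) = 2172 + 2*(-54)*83 = 2172 - 8964 = -6792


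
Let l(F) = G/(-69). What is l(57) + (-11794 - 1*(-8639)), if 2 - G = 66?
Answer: -217631/69 ≈ -3154.1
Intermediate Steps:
G = -64 (G = 2 - 1*66 = 2 - 66 = -64)
l(F) = 64/69 (l(F) = -64/(-69) = -64*(-1/69) = 64/69)
l(57) + (-11794 - 1*(-8639)) = 64/69 + (-11794 - 1*(-8639)) = 64/69 + (-11794 + 8639) = 64/69 - 3155 = -217631/69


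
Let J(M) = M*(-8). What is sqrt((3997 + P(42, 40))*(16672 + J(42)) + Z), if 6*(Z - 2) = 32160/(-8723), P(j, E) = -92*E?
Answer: sqrt(394036858641426)/8723 ≈ 2275.6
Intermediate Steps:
J(M) = -8*M
Z = 12086/8723 (Z = 2 + (32160/(-8723))/6 = 2 + (32160*(-1/8723))/6 = 2 + (1/6)*(-32160/8723) = 2 - 5360/8723 = 12086/8723 ≈ 1.3855)
sqrt((3997 + P(42, 40))*(16672 + J(42)) + Z) = sqrt((3997 - 92*40)*(16672 - 8*42) + 12086/8723) = sqrt((3997 - 3680)*(16672 - 336) + 12086/8723) = sqrt(317*16336 + 12086/8723) = sqrt(5178512 + 12086/8723) = sqrt(45172172262/8723) = sqrt(394036858641426)/8723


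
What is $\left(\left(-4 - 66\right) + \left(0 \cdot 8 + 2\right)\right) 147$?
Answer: $-9996$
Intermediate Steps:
$\left(\left(-4 - 66\right) + \left(0 \cdot 8 + 2\right)\right) 147 = \left(\left(-4 - 66\right) + \left(0 + 2\right)\right) 147 = \left(-70 + 2\right) 147 = \left(-68\right) 147 = -9996$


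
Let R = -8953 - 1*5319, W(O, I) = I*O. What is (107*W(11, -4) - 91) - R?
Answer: 9473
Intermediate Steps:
R = -14272 (R = -8953 - 5319 = -14272)
(107*W(11, -4) - 91) - R = (107*(-4*11) - 91) - 1*(-14272) = (107*(-44) - 91) + 14272 = (-4708 - 91) + 14272 = -4799 + 14272 = 9473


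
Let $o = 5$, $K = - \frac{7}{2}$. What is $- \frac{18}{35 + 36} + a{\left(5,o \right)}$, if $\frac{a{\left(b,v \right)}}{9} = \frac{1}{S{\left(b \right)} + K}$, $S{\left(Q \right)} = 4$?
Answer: $\frac{1260}{71} \approx 17.746$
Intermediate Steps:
$K = - \frac{7}{2}$ ($K = \left(-7\right) \frac{1}{2} = - \frac{7}{2} \approx -3.5$)
$a{\left(b,v \right)} = 18$ ($a{\left(b,v \right)} = \frac{9}{4 - \frac{7}{2}} = 9 \frac{1}{\frac{1}{2}} = 9 \cdot 2 = 18$)
$- \frac{18}{35 + 36} + a{\left(5,o \right)} = - \frac{18}{35 + 36} + 18 = - \frac{18}{71} + 18 = \frac{1260}{71}$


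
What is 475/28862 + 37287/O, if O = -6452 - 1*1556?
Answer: -536186797/115563448 ≈ -4.6398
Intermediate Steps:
O = -8008 (O = -6452 - 1556 = -8008)
475/28862 + 37287/O = 475/28862 + 37287/(-8008) = 475*(1/28862) + 37287*(-1/8008) = 475/28862 - 37287/8008 = -536186797/115563448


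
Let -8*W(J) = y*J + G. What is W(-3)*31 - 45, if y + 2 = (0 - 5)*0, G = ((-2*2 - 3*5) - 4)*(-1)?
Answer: -1259/8 ≈ -157.38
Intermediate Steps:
G = 23 (G = ((-4 - 15) - 4)*(-1) = (-19 - 4)*(-1) = -23*(-1) = 23)
y = -2 (y = -2 + (0 - 5)*0 = -2 - 5*0 = -2 + 0 = -2)
W(J) = -23/8 + J/4 (W(J) = -(-2*J + 23)/8 = -(23 - 2*J)/8 = -23/8 + J/4)
W(-3)*31 - 45 = (-23/8 + (1/4)*(-3))*31 - 45 = (-23/8 - 3/4)*31 - 45 = -29/8*31 - 45 = -899/8 - 45 = -1259/8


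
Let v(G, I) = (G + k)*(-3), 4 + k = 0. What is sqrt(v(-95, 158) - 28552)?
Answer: I*sqrt(28255) ≈ 168.09*I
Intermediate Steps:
k = -4 (k = -4 + 0 = -4)
v(G, I) = 12 - 3*G (v(G, I) = (G - 4)*(-3) = (-4 + G)*(-3) = 12 - 3*G)
sqrt(v(-95, 158) - 28552) = sqrt((12 - 3*(-95)) - 28552) = sqrt((12 + 285) - 28552) = sqrt(297 - 28552) = sqrt(-28255) = I*sqrt(28255)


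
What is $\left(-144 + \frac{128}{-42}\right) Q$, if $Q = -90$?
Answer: $\frac{92640}{7} \approx 13234.0$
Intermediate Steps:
$\left(-144 + \frac{128}{-42}\right) Q = \left(-144 + \frac{128}{-42}\right) \left(-90\right) = \left(-144 + 128 \left(- \frac{1}{42}\right)\right) \left(-90\right) = \left(-144 - \frac{64}{21}\right) \left(-90\right) = \left(- \frac{3088}{21}\right) \left(-90\right) = \frac{92640}{7}$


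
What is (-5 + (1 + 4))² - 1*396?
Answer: -396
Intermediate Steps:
(-5 + (1 + 4))² - 1*396 = (-5 + 5)² - 396 = 0² - 396 = 0 - 396 = -396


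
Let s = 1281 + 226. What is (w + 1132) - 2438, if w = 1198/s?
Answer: -1966944/1507 ≈ -1305.2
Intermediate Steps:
s = 1507
w = 1198/1507 ≈ 0.79496
(w + 1132) - 2438 = (1198/1507 + 1132) - 2438 = 1707122/1507 - 2438 = -1966944/1507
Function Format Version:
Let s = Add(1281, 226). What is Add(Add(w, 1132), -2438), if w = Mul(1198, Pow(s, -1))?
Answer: Rational(-1966944, 1507) ≈ -1305.2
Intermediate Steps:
s = 1507
w = Rational(1198, 1507) (w = Mul(1198, Pow(1507, -1)) = Mul(1198, Rational(1, 1507)) = Rational(1198, 1507) ≈ 0.79496)
Add(Add(w, 1132), -2438) = Add(Add(Rational(1198, 1507), 1132), -2438) = Add(Rational(1707122, 1507), -2438) = Rational(-1966944, 1507)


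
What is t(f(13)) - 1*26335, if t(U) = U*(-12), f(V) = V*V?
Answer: -28363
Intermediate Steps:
f(V) = V**2
t(U) = -12*U
t(f(13)) - 1*26335 = -12*13**2 - 1*26335 = -12*169 - 26335 = -2028 - 26335 = -28363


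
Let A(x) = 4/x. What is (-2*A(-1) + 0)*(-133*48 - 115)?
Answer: -51992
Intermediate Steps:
(-2*A(-1) + 0)*(-133*48 - 115) = (-8/(-1) + 0)*(-133*48 - 115) = (-8*(-1) + 0)*(-6384 - 115) = (-2*(-4) + 0)*(-6499) = (8 + 0)*(-6499) = 8*(-6499) = -51992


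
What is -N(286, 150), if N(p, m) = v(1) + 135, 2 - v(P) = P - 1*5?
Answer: -141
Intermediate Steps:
v(P) = 7 - P (v(P) = 2 - (P - 1*5) = 2 - (P - 5) = 2 - (-5 + P) = 2 + (5 - P) = 7 - P)
N(p, m) = 141 (N(p, m) = (7 - 1*1) + 135 = (7 - 1) + 135 = 6 + 135 = 141)
-N(286, 150) = -1*141 = -141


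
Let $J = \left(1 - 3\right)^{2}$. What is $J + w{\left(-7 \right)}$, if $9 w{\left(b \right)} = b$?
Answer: $\frac{29}{9} \approx 3.2222$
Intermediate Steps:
$J = 4$ ($J = \left(-2\right)^{2} = 4$)
$w{\left(b \right)} = \frac{b}{9}$
$J + w{\left(-7 \right)} = 4 + \frac{1}{9} \left(-7\right) = 4 - \frac{7}{9} = \frac{29}{9}$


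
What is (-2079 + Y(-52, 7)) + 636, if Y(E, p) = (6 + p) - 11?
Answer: -1441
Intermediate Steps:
Y(E, p) = -5 + p
(-2079 + Y(-52, 7)) + 636 = (-2079 + (-5 + 7)) + 636 = (-2079 + 2) + 636 = -2077 + 636 = -1441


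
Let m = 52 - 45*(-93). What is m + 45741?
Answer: 49978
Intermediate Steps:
m = 4237 (m = 52 + 4185 = 4237)
m + 45741 = 4237 + 45741 = 49978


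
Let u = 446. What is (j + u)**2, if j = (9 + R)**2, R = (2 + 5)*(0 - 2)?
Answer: 221841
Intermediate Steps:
R = -14 (R = 7*(-2) = -14)
j = 25 (j = (9 - 14)**2 = (-5)**2 = 25)
(j + u)**2 = (25 + 446)**2 = 471**2 = 221841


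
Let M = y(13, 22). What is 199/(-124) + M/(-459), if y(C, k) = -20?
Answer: -88861/56916 ≈ -1.5613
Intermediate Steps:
M = -20
199/(-124) + M/(-459) = 199/(-124) - 20/(-459) = 199*(-1/124) - 20*(-1/459) = -199/124 + 20/459 = -88861/56916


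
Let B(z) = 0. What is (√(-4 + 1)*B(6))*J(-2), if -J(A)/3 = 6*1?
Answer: 0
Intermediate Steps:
J(A) = -18
(√(-4 + 1)*B(6))*J(-2) = (√(-4 + 1)*0)*(-18) = (√(-3)*0)*(-18) = ((I*√3)*0)*(-18) = 0*(-18) = 0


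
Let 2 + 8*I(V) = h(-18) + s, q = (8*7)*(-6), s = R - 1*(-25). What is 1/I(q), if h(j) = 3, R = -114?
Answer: -1/11 ≈ -0.090909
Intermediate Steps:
s = -89 (s = -114 - 1*(-25) = -114 + 25 = -89)
q = -336 (q = 56*(-6) = -336)
I(V) = -11 (I(V) = -1/4 + (3 - 89)/8 = -1/4 + (1/8)*(-86) = -1/4 - 43/4 = -11)
1/I(q) = 1/(-11) = -1/11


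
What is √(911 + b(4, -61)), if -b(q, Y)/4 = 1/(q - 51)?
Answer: √2012587/47 ≈ 30.184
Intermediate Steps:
b(q, Y) = -4/(-51 + q) (b(q, Y) = -4/(q - 51) = -4/(-51 + q))
√(911 + b(4, -61)) = √(911 - 4/(-51 + 4)) = √(911 - 4/(-47)) = √(911 - 4*(-1/47)) = √(911 + 4/47) = √(42821/47) = √2012587/47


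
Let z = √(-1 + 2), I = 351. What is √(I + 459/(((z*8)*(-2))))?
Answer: 3*√573/4 ≈ 17.953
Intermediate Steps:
z = 1 (z = √1 = 1)
√(I + 459/(((z*8)*(-2)))) = √(351 + 459/(((1*8)*(-2)))) = √(351 + 459/((8*(-2)))) = √(351 + 459/(-16)) = √(351 + 459*(-1/16)) = √(351 - 459/16) = √(5157/16) = 3*√573/4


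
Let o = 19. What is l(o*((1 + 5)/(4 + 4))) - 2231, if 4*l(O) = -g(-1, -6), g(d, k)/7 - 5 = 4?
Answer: -8987/4 ≈ -2246.8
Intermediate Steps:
g(d, k) = 63 (g(d, k) = 35 + 7*4 = 35 + 28 = 63)
l(O) = -63/4 (l(O) = (-1*63)/4 = (¼)*(-63) = -63/4)
l(o*((1 + 5)/(4 + 4))) - 2231 = -63/4 - 2231 = -8987/4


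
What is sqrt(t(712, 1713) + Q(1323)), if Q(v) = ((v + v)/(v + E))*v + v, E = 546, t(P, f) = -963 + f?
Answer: sqrt(31256355)/89 ≈ 62.817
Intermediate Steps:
Q(v) = v + 2*v**2/(546 + v) (Q(v) = ((v + v)/(v + 546))*v + v = ((2*v)/(546 + v))*v + v = (2*v/(546 + v))*v + v = 2*v**2/(546 + v) + v = v + 2*v**2/(546 + v))
sqrt(t(712, 1713) + Q(1323)) = sqrt((-963 + 1713) + 3*1323*(182 + 1323)/(546 + 1323)) = sqrt(750 + 3*1323*1505/1869) = sqrt(750 + 3*1323*(1/1869)*1505) = sqrt(750 + 284445/89) = sqrt(351195/89) = sqrt(31256355)/89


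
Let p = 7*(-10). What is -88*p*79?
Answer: 486640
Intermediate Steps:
p = -70
-88*p*79 = -88*(-70)*79 = 6160*79 = 486640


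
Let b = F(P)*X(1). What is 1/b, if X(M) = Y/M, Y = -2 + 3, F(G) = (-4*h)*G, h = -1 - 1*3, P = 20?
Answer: 1/320 ≈ 0.0031250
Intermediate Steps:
h = -4 (h = -1 - 3 = -4)
F(G) = 16*G (F(G) = (-4*(-4))*G = 16*G)
Y = 1
X(M) = 1/M
b = 320 (b = (16*20)/1 = 320*1 = 320)
1/b = 1/320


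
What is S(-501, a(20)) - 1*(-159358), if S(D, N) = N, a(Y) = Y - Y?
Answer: 159358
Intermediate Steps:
a(Y) = 0
S(-501, a(20)) - 1*(-159358) = 0 - 1*(-159358) = 0 + 159358 = 159358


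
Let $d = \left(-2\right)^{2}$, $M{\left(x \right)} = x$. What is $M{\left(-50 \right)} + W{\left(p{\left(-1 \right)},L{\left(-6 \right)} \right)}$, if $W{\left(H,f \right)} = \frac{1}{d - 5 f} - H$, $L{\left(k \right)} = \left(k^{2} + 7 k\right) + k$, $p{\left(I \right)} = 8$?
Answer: $- \frac{3711}{64} \approx -57.984$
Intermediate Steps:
$d = 4$
$L{\left(k \right)} = k^{2} + 8 k$
$W{\left(H,f \right)} = \frac{1}{4 - 5 f} - H$
$M{\left(-50 \right)} + W{\left(p{\left(-1 \right)},L{\left(-6 \right)} \right)} = -50 + \frac{-1 + 4 \cdot 8 - 40 \left(- 6 \left(8 - 6\right)\right)}{-4 + 5 \left(- 6 \left(8 - 6\right)\right)} = -50 + \frac{-1 + 32 - 40 \left(\left(-6\right) 2\right)}{-4 + 5 \left(\left(-6\right) 2\right)} = -50 + \frac{-1 + 32 - 40 \left(-12\right)}{-4 + 5 \left(-12\right)} = -50 + \frac{-1 + 32 + 480}{-4 - 60} = -50 + \frac{1}{-64} \cdot 511 = -50 - \frac{511}{64} = - \frac{3711}{64}$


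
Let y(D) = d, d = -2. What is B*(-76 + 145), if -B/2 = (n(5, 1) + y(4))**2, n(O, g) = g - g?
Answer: -552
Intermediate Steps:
n(O, g) = 0
y(D) = -2
B = -8 (B = -2*(0 - 2)**2 = -2*(-2)**2 = -2*4 = -8)
B*(-76 + 145) = -8*(-76 + 145) = -8*69 = -552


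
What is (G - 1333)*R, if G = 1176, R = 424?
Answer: -66568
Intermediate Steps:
(G - 1333)*R = (1176 - 1333)*424 = -157*424 = -66568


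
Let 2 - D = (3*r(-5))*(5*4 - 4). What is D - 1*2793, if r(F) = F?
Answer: -2551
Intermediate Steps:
D = 242 (D = 2 - 3*(-5)*(5*4 - 4) = 2 - (-15)*(20 - 4) = 2 - (-15)*16 = 2 - 1*(-240) = 2 + 240 = 242)
D - 1*2793 = 242 - 1*2793 = 242 - 2793 = -2551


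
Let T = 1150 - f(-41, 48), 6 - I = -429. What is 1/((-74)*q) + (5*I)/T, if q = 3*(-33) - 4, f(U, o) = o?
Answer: 142922/72409 ≈ 1.9738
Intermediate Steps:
I = 435 (I = 6 - 1*(-429) = 6 + 429 = 435)
T = 1102 (T = 1150 - 1*48 = 1150 - 48 = 1102)
q = -103 (q = -99 - 4 = -103)
1/((-74)*q) + (5*I)/T = 1/(-74*(-103)) + (5*435)/1102 = -1/74*(-1/103) + 2175*(1/1102) = 1/7622 + 75/38 = 142922/72409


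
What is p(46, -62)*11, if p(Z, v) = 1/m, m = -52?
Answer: -11/52 ≈ -0.21154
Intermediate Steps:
p(Z, v) = -1/52 (p(Z, v) = 1/(-52) = -1/52)
p(46, -62)*11 = -1/52*11 = -11/52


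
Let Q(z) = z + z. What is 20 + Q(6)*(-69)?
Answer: -808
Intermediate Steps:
Q(z) = 2*z
20 + Q(6)*(-69) = 20 + (2*6)*(-69) = 20 + 12*(-69) = 20 - 828 = -808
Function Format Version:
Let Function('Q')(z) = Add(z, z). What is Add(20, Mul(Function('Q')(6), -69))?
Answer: -808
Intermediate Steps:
Function('Q')(z) = Mul(2, z)
Add(20, Mul(Function('Q')(6), -69)) = Add(20, Mul(Mul(2, 6), -69)) = Add(20, Mul(12, -69)) = Add(20, -828) = -808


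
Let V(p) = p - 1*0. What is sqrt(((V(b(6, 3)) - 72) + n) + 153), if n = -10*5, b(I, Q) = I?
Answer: sqrt(37) ≈ 6.0828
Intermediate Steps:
V(p) = p (V(p) = p + 0 = p)
n = -50
sqrt(((V(b(6, 3)) - 72) + n) + 153) = sqrt(((6 - 72) - 50) + 153) = sqrt((-66 - 50) + 153) = sqrt(-116 + 153) = sqrt(37)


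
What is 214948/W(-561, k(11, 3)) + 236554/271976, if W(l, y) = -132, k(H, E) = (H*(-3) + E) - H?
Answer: -7303684015/4487604 ≈ -1627.5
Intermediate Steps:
k(H, E) = E - 4*H (k(H, E) = (-3*H + E) - H = (E - 3*H) - H = E - 4*H)
214948/W(-561, k(11, 3)) + 236554/271976 = 214948/(-132) + 236554/271976 = 214948*(-1/132) + 236554*(1/271976) = -53737/33 + 118277/135988 = -7303684015/4487604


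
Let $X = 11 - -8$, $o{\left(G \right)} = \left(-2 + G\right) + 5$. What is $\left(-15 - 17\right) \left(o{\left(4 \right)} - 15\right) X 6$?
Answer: $29184$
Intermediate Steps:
$o{\left(G \right)} = 3 + G$
$X = 19$ ($X = 11 + 8 = 19$)
$\left(-15 - 17\right) \left(o{\left(4 \right)} - 15\right) X 6 = \left(-15 - 17\right) \left(\left(3 + 4\right) - 15\right) 19 \cdot 6 = - 32 \left(7 - 15\right) 19 \cdot 6 = \left(-32\right) \left(-8\right) 19 \cdot 6 = 256 \cdot 19 \cdot 6 = 4864 \cdot 6 = 29184$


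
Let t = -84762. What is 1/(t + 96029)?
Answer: 1/11267 ≈ 8.8755e-5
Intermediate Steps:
1/(t + 96029) = 1/(-84762 + 96029) = 1/11267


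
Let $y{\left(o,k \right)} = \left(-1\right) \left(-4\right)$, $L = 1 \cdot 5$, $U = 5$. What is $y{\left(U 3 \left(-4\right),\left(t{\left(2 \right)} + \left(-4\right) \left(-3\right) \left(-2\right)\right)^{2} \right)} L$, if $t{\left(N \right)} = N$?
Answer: $20$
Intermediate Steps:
$L = 5$
$y{\left(o,k \right)} = 4$
$y{\left(U 3 \left(-4\right),\left(t{\left(2 \right)} + \left(-4\right) \left(-3\right) \left(-2\right)\right)^{2} \right)} L = 4 \cdot 5 = 20$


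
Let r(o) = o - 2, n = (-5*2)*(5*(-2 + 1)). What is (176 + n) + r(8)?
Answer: 232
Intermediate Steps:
n = 50 (n = -50*(-1) = -10*(-5) = 50)
r(o) = -2 + o
(176 + n) + r(8) = (176 + 50) + (-2 + 8) = 226 + 6 = 232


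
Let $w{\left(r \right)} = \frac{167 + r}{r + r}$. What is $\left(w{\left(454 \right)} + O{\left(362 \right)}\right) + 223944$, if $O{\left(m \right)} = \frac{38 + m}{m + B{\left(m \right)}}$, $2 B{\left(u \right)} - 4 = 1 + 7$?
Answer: $\frac{4676883479}{20884} \approx 2.2395 \cdot 10^{5}$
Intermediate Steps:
$w{\left(r \right)} = \frac{167 + r}{2 r}$
$B{\left(u \right)} = 6$ ($B{\left(u \right)} = 2 + \frac{1 + 7}{2} = 2 + \frac{1}{2} \cdot 8 = 2 + 4 = 6$)
$O{\left(m \right)} = \frac{38 + m}{6 + m}$ ($O{\left(m \right)} = \frac{38 + m}{m + 6} = \frac{38 + m}{6 + m}$)
$\left(w{\left(454 \right)} + O{\left(362 \right)}\right) + 223944 = \left(\frac{167 + 454}{2 \cdot 454} + \frac{38 + 362}{6 + 362}\right) + 223944 = \left(\frac{1}{2} \cdot \frac{1}{454} \cdot 621 + \frac{1}{368} \cdot 400\right) + 223944 = \left(\frac{621}{908} + \frac{1}{368} \cdot 400\right) + 223944 = \left(\frac{621}{908} + \frac{25}{23}\right) + 223944 = \frac{36983}{20884} + 223944 = \frac{4676883479}{20884}$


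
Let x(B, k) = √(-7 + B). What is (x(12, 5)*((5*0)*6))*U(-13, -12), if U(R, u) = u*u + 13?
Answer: 0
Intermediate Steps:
U(R, u) = 13 + u² (U(R, u) = u² + 13 = 13 + u²)
(x(12, 5)*((5*0)*6))*U(-13, -12) = (√(-7 + 12)*((5*0)*6))*(13 + (-12)²) = (√5*(0*6))*(13 + 144) = (√5*0)*157 = 0*157 = 0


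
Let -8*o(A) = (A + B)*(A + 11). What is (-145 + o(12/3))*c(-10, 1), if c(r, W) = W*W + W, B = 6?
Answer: -655/2 ≈ -327.50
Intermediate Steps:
o(A) = -(6 + A)*(11 + A)/8 (o(A) = -(A + 6)*(A + 11)/8 = -(6 + A)*(11 + A)/8)
c(r, W) = W + W² (c(r, W) = W² + W = W + W²)
(-145 + o(12/3))*c(-10, 1) = (-145 + (-33/4 - 51/(2*3) - (12/3)²/8))*(1*(1 + 1)) = (-145 + (-33/4 - 51/(2*3) - (12*(⅓))²/8))*(1*2) = (-145 + (-33/4 - 17/8*4 - ⅛*4²))*2 = (-145 + (-33/4 - 17/2 - ⅛*16))*2 = (-145 + (-33/4 - 17/2 - 2))*2 = (-145 - 75/4)*2 = -655/4*2 = -655/2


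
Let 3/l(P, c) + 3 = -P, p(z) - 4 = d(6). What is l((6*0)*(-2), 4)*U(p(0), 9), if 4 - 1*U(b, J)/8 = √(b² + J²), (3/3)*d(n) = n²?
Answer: 296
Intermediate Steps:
d(n) = n²
p(z) = 40 (p(z) = 4 + 6² = 4 + 36 = 40)
l(P, c) = 3/(-3 - P)
U(b, J) = 32 - 8*√(J² + b²) (U(b, J) = 32 - 8*√(b² + J²) = 32 - 8*√(J² + b²))
l((6*0)*(-2), 4)*U(p(0), 9) = (-3/(3 + (6*0)*(-2)))*(32 - 8*√(9² + 40²)) = (-3/(3 + 0*(-2)))*(32 - 8*√(81 + 1600)) = (-3/(3 + 0))*(32 - 8*√1681) = (-3/3)*(32 - 8*41) = (-3*⅓)*(32 - 328) = -1*(-296) = 296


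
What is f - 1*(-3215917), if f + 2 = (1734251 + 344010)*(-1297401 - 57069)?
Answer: -2814938960755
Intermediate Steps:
f = -2814942176672 (f = -2 + (1734251 + 344010)*(-1297401 - 57069) = -2 + 2078261*(-1354470) = -2 - 2814942176670 = -2814942176672)
f - 1*(-3215917) = -2814942176672 - 1*(-3215917) = -2814942176672 + 3215917 = -2814938960755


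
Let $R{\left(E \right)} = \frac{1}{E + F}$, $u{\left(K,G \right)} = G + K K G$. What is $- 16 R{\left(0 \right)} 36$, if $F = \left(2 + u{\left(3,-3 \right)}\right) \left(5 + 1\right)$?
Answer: $\frac{24}{7} \approx 3.4286$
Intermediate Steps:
$u{\left(K,G \right)} = G + G K^{2}$ ($u{\left(K,G \right)} = G + K G K = G + G K^{2}$)
$F = -168$ ($F = \left(2 - 3 \left(1 + 3^{2}\right)\right) \left(5 + 1\right) = \left(2 - 3 \left(1 + 9\right)\right) 6 = \left(2 - 30\right) 6 = \left(-28\right) 6 = -168$)
$R{\left(E \right)} = \frac{1}{-168 + E}$ ($R{\left(E \right)} = \frac{1}{E - 168} = \frac{1}{-168 + E}$)
$- 16 R{\left(0 \right)} 36 = - \frac{16}{-168 + 0} \cdot 36 = - \frac{16}{-168} \cdot 36 = \left(-16\right) \left(- \frac{1}{168}\right) 36 = \frac{2}{21} \cdot 36 = \frac{24}{7}$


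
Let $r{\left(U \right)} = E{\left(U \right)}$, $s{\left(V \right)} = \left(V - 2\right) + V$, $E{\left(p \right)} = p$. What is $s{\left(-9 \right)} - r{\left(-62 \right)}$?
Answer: $42$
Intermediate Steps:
$s{\left(V \right)} = -2 + 2 V$ ($s{\left(V \right)} = \left(-2 + V\right) + V = -2 + 2 V$)
$r{\left(U \right)} = U$
$s{\left(-9 \right)} - r{\left(-62 \right)} = \left(-2 + 2 \left(-9\right)\right) - -62 = \left(-2 - 18\right) + 62 = -20 + 62 = 42$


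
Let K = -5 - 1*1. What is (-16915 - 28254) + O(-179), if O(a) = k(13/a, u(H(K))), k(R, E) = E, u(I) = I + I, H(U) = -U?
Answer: -45157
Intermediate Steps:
K = -6 (K = -5 - 1 = -6)
u(I) = 2*I
O(a) = 12 (O(a) = 2*(-1*(-6)) = 2*6 = 12)
(-16915 - 28254) + O(-179) = (-16915 - 28254) + 12 = -45169 + 12 = -45157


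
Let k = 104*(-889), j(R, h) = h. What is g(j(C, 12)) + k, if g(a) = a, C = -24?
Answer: -92444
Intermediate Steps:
k = -92456
g(j(C, 12)) + k = 12 - 92456 = -92444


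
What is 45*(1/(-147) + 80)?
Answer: 176385/49 ≈ 3599.7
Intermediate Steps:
45*(1/(-147) + 80) = 45*(-1/147 + 80) = 45*(11759/147) = 176385/49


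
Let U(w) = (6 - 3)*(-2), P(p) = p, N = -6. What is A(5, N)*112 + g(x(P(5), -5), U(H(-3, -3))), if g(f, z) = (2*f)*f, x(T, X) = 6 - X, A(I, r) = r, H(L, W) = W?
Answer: -430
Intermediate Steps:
U(w) = -6 (U(w) = 3*(-2) = -6)
g(f, z) = 2*f²
A(5, N)*112 + g(x(P(5), -5), U(H(-3, -3))) = -6*112 + 2*(6 - 1*(-5))² = -672 + 2*(6 + 5)² = -672 + 2*11² = -672 + 2*121 = -672 + 242 = -430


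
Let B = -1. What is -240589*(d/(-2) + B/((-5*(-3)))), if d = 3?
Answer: 11307683/30 ≈ 3.7692e+5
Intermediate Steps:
-240589*(d/(-2) + B/((-5*(-3)))) = -240589*(3/(-2) - 1/((-5*(-3)))) = -240589*(3*(-½) - 1/15) = -240589*(-3/2 - 1*1/15) = -240589*(-3/2 - 1/15) = -240589*(-47/30) = 11307683/30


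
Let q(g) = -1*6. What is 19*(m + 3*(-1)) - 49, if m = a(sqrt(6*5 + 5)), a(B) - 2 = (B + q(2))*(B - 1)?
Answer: 711 - 133*sqrt(35) ≈ -75.839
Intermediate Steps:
q(g) = -6
a(B) = 2 + (-1 + B)*(-6 + B) (a(B) = 2 + (B - 6)*(B - 1) = 2 + (-6 + B)*(-1 + B) = 2 + (-1 + B)*(-6 + B))
m = 43 - 7*sqrt(35) (m = 8 + (sqrt(6*5 + 5))**2 - 7*sqrt(6*5 + 5) = 8 + (sqrt(30 + 5))**2 - 7*sqrt(30 + 5) = 8 + (sqrt(35))**2 - 7*sqrt(35) = 8 + 35 - 7*sqrt(35) = 43 - 7*sqrt(35) ≈ 1.5874)
19*(m + 3*(-1)) - 49 = 19*((43 - 7*sqrt(35)) + 3*(-1)) - 49 = 19*((43 - 7*sqrt(35)) - 3) - 49 = 19*(40 - 7*sqrt(35)) - 49 = (760 - 133*sqrt(35)) - 49 = 711 - 133*sqrt(35)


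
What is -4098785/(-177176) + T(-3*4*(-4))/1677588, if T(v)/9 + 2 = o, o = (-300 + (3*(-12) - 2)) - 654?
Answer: 8068647317/348859544 ≈ 23.129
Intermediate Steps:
o = -992 (o = (-300 + (-36 - 2)) - 654 = (-300 - 38) - 654 = -338 - 654 = -992)
T(v) = -8946 (T(v) = -18 + 9*(-992) = -18 - 8928 = -8946)
-4098785/(-177176) + T(-3*4*(-4))/1677588 = -4098785/(-177176) - 8946/1677588 = -4098785*(-1/177176) - 8946*1/1677588 = 4098785/177176 - 21/3938 = 8068647317/348859544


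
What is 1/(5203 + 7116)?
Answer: 1/12319 ≈ 8.1175e-5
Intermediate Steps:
1/(5203 + 7116) = 1/12319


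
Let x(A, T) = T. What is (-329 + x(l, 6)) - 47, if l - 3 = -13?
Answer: -370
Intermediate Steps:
l = -10 (l = 3 - 13 = -10)
(-329 + x(l, 6)) - 47 = (-329 + 6) - 47 = -323 - 47 = -370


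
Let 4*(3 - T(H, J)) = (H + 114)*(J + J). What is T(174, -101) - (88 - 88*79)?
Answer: 21411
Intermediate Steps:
T(H, J) = 3 - J*(114 + H)/2 (T(H, J) = 3 - (H + 114)*(J + J)/4 = 3 - (114 + H)*2*J/4 = 3 - J*(114 + H)/2)
T(174, -101) - (88 - 88*79) = (3 - 57*(-101) - ½*174*(-101)) - (88 - 88*79) = (3 + 5757 + 8787) - (88 - 6952) = 14547 - 1*(-6864) = 14547 + 6864 = 21411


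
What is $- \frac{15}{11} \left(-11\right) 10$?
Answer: $150$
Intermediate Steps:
$- \frac{15}{11} \left(-11\right) 10 = \left(-15\right) \frac{1}{11} \left(-11\right) 10 = \left(- \frac{15}{11}\right) \left(-11\right) 10 = 15 \cdot 10 = 150$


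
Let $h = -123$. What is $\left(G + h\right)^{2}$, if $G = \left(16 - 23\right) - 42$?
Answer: $29584$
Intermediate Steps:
$G = -49$ ($G = -7 - 42 = -49$)
$\left(G + h\right)^{2} = \left(-49 - 123\right)^{2} = \left(-172\right)^{2} = 29584$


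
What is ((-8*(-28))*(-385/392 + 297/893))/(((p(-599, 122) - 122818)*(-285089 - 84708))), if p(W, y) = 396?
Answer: -64966/20213630241131 ≈ -3.2140e-9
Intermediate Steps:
((-8*(-28))*(-385/392 + 297/893))/(((p(-599, 122) - 122818)*(-285089 - 84708))) = ((-8*(-28))*(-385/392 + 297/893))/(((396 - 122818)*(-285089 - 84708))) = (224*(-385*1/392 + 297*(1/893)))/((-122422*(-369797))) = (224*(-55/56 + 297/893))/45271288334 = (224*(-32483/50008))*(1/45271288334) = -129932/893*1/45271288334 = -64966/20213630241131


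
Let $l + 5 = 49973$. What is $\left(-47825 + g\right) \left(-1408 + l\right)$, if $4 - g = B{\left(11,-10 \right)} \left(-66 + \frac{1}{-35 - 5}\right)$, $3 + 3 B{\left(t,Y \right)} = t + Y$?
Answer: $- \frac{6972975628}{3} \approx -2.3243 \cdot 10^{9}$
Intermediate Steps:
$l = 49968$ ($l = -5 + 49973 = 49968$)
$B{\left(t,Y \right)} = -1 + \frac{Y}{3} + \frac{t}{3}$ ($B{\left(t,Y \right)} = -1 + \frac{t + Y}{3} = -1 + \frac{Y + t}{3} = -1 + \left(\frac{Y}{3} + \frac{t}{3}\right) = -1 + \frac{Y}{3} + \frac{t}{3}$)
$g = - \frac{2401}{60}$ ($g = 4 - \left(-1 + \frac{1}{3} \left(-10\right) + \frac{1}{3} \cdot 11\right) \left(-66 + \frac{1}{-35 - 5}\right) = 4 - \left(-1 - \frac{10}{3} + \frac{11}{3}\right) \left(-66 + \frac{1}{-40}\right) = 4 - - \frac{2 \left(-66 - \frac{1}{40}\right)}{3} = 4 - \left(- \frac{2}{3}\right) \left(- \frac{2641}{40}\right) = 4 - \frac{2641}{60} = - \frac{2401}{60} \approx -40.017$)
$\left(-47825 + g\right) \left(-1408 + l\right) = \left(-47825 - \frac{2401}{60}\right) \left(-1408 + 49968\right) = \left(- \frac{2871901}{60}\right) 48560 = - \frac{6972975628}{3}$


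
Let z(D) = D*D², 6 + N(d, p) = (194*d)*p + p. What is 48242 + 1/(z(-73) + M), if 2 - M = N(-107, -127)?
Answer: 145939189815/3025148 ≈ 48242.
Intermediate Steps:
N(d, p) = -6 + p + 194*d*p (N(d, p) = -6 + ((194*d)*p + p) = -6 + (194*d*p + p) = -6 + (p + 194*d*p) = -6 + p + 194*d*p)
M = -2636131 (M = 2 - (-6 - 127 + 194*(-107)*(-127)) = 2 - (-6 - 127 + 2636266) = 2 - 1*2636133 = 2 - 2636133 = -2636131)
z(D) = D³
48242 + 1/(z(-73) + M) = 48242 + 1/((-73)³ - 2636131) = 48242 + 1/(-389017 - 2636131) = 48242 + 1/(-3025148) = 48242 - 1/3025148 = 145939189815/3025148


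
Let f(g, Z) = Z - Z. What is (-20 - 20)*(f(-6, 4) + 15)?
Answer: -600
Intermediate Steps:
f(g, Z) = 0
(-20 - 20)*(f(-6, 4) + 15) = (-20 - 20)*(0 + 15) = -40*15 = -600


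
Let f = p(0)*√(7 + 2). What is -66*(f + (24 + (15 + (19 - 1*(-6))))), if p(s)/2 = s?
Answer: -4224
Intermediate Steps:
p(s) = 2*s
f = 0 (f = (2*0)*√(7 + 2) = 0*√9 = 0*3 = 0)
-66*(f + (24 + (15 + (19 - 1*(-6))))) = -66*(0 + (24 + (15 + (19 - 1*(-6))))) = -66*(0 + (24 + (15 + (19 + 6)))) = -66*(0 + (24 + (15 + 25))) = -66*(0 + (24 + 40)) = -66*(0 + 64) = -66*64 = -4224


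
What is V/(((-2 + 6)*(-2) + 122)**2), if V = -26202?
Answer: -4367/2166 ≈ -2.0162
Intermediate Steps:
V/(((-2 + 6)*(-2) + 122)**2) = -26202/((-2 + 6)*(-2) + 122)**2 = -26202/(4*(-2) + 122)**2 = -26202/(-8 + 122)**2 = -26202/(114**2) = -26202/12996 = -26202*1/12996 = -4367/2166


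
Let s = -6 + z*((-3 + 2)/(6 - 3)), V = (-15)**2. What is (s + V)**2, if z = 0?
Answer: 47961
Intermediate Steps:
V = 225
s = -6 (s = -6 + 0*((-3 + 2)/(6 - 3)) = -6 + 0*(-1/3) = -6 + 0 = -6)
(s + V)**2 = (-6 + 225)**2 = 219**2 = 47961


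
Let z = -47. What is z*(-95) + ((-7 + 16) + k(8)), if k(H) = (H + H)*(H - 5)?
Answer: 4522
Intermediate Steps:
k(H) = 2*H*(-5 + H) (k(H) = (2*H)*(-5 + H) = 2*H*(-5 + H))
z*(-95) + ((-7 + 16) + k(8)) = -47*(-95) + ((-7 + 16) + 2*8*(-5 + 8)) = 4465 + (9 + 2*8*3) = 4465 + (9 + 48) = 4465 + 57 = 4522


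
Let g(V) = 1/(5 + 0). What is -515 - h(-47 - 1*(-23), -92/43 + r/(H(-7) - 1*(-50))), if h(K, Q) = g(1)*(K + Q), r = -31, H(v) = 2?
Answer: -5697919/11180 ≈ -509.65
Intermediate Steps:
g(V) = ⅕ (g(V) = 1/5 = ⅕)
h(K, Q) = K/5 + Q/5 (h(K, Q) = (K + Q)/5 = K/5 + Q/5)
-515 - h(-47 - 1*(-23), -92/43 + r/(H(-7) - 1*(-50))) = -515 - ((-47 - 1*(-23))/5 + (-92/43 - 31/(2 - 1*(-50)))/5) = -515 - ((-47 + 23)/5 + (-92*1/43 - 31/(2 + 50))/5) = -515 - ((⅕)*(-24) + (-92/43 - 31/52)/5) = -515 - (-24/5 + (-92/43 - 31*1/52)/5) = -515 - (-24/5 + (-92/43 - 31/52)/5) = -515 - (-24/5 + (⅕)*(-6117/2236)) = -515 - (-24/5 - 6117/11180) = -515 - 1*(-59781/11180) = -515 + 59781/11180 = -5697919/11180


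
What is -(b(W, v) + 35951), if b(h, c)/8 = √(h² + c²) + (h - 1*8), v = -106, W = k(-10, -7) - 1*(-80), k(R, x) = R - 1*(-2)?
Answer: -36463 - 16*√4105 ≈ -37488.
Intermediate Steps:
k(R, x) = 2 + R (k(R, x) = R + 2 = 2 + R)
W = 72 (W = (2 - 10) - 1*(-80) = -8 + 80 = 72)
b(h, c) = -64 + 8*h + 8*√(c² + h²) (b(h, c) = 8*(√(h² + c²) + (h - 1*8)) = 8*(√(c² + h²) + (h - 8)) = 8*(√(c² + h²) + (-8 + h)) = 8*(-8 + h + √(c² + h²)) = -64 + 8*h + 8*√(c² + h²))
-(b(W, v) + 35951) = -((-64 + 8*72 + 8*√((-106)² + 72²)) + 35951) = -((-64 + 576 + 8*√(11236 + 5184)) + 35951) = -((-64 + 576 + 8*√16420) + 35951) = -((-64 + 576 + 8*(2*√4105)) + 35951) = -((-64 + 576 + 16*√4105) + 35951) = -((512 + 16*√4105) + 35951) = -(36463 + 16*√4105) = -36463 - 16*√4105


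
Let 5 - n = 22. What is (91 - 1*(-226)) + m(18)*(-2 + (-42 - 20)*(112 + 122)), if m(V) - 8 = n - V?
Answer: 392087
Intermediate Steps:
n = -17 (n = 5 - 1*22 = 5 - 22 = -17)
m(V) = -9 - V (m(V) = 8 + (-17 - V) = -9 - V)
(91 - 1*(-226)) + m(18)*(-2 + (-42 - 20)*(112 + 122)) = (91 - 1*(-226)) + (-9 - 1*18)*(-2 + (-42 - 20)*(112 + 122)) = (91 + 226) + (-9 - 18)*(-2 - 62*234) = 317 - 27*(-2 - 14508) = 317 - 27*(-14510) = 317 + 391770 = 392087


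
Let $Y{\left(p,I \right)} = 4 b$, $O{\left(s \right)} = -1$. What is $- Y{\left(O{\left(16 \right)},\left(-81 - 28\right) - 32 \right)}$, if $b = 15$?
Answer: $-60$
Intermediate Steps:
$Y{\left(p,I \right)} = 60$ ($Y{\left(p,I \right)} = 4 \cdot 15 = 60$)
$- Y{\left(O{\left(16 \right)},\left(-81 - 28\right) - 32 \right)} = \left(-1\right) 60 = -60$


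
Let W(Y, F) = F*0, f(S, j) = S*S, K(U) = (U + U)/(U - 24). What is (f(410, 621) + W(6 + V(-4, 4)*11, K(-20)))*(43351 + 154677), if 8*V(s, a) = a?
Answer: 33288506800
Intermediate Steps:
V(s, a) = a/8
K(U) = 2*U/(-24 + U) (K(U) = (2*U)/(-24 + U) = 2*U/(-24 + U))
f(S, j) = S²
W(Y, F) = 0
(f(410, 621) + W(6 + V(-4, 4)*11, K(-20)))*(43351 + 154677) = (410² + 0)*(43351 + 154677) = (168100 + 0)*198028 = 168100*198028 = 33288506800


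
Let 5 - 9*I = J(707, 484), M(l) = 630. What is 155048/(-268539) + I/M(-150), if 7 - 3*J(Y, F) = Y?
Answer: -163024073/304523226 ≈ -0.53534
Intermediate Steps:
J(Y, F) = 7/3 - Y/3
I = 715/27 (I = 5/9 - (7/3 - 1/3*707)/9 = 5/9 - (7/3 - 707/3)/9 = 5/9 - 1/9*(-700/3) = 5/9 + 700/27 = 715/27 ≈ 26.481)
155048/(-268539) + I/M(-150) = 155048/(-268539) + (715/27)/630 = 155048*(-1/268539) + (715/27)*(1/630) = -155048/268539 + 143/3402 = -163024073/304523226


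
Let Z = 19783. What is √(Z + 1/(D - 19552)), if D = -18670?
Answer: 5*√1156056228926/38222 ≈ 140.65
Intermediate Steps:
√(Z + 1/(D - 19552)) = √(19783 + 1/(-18670 - 19552)) = √(19783 + 1/(-38222)) = √(19783 - 1/38222) = √(756145825/38222) = 5*√1156056228926/38222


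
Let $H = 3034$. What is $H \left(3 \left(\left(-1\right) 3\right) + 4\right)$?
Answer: $-15170$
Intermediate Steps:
$H \left(3 \left(\left(-1\right) 3\right) + 4\right) = 3034 \left(3 \left(\left(-1\right) 3\right) + 4\right) = 3034 \left(3 \left(-3\right) + 4\right) = 3034 \left(-9 + 4\right) = 3034 \left(-5\right) = -15170$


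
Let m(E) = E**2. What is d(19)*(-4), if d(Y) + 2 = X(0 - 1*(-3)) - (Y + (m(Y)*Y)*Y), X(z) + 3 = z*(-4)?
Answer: 521428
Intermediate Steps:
X(z) = -3 - 4*z (X(z) = -3 + z*(-4) = -3 - 4*z)
d(Y) = -17 - Y - Y**4 (d(Y) = -2 + ((-3 - 4*(0 - 1*(-3))) - (Y + (Y**2*Y)*Y)) = -2 + ((-3 - 4*(0 + 3)) - (Y + Y**3*Y)) = -2 + ((-3 - 4*3) - (Y + Y**4)) = -2 + ((-3 - 12) + (-Y - Y**4)) = -2 + (-15 + (-Y - Y**4)) = -2 + (-15 - Y - Y**4) = -17 - Y - Y**4)
d(19)*(-4) = (-17 - 1*19 - 1*19**4)*(-4) = (-17 - 19 - 1*130321)*(-4) = (-17 - 19 - 130321)*(-4) = -130357*(-4) = 521428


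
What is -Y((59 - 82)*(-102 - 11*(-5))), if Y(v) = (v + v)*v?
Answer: -2337122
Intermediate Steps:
Y(v) = 2*v² (Y(v) = (2*v)*v = 2*v²)
-Y((59 - 82)*(-102 - 11*(-5))) = -2*((59 - 82)*(-102 - 11*(-5)))² = -2*(-23*(-102 + 55))² = -2*(-23*(-47))² = -2*1081² = -2*1168561 = -1*2337122 = -2337122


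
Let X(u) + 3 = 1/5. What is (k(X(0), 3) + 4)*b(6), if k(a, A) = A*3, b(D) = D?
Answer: 78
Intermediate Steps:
X(u) = -14/5 (X(u) = -3 + 1/5 = -3 + 1*(⅕) = -3 + ⅕ = -14/5)
k(a, A) = 3*A
(k(X(0), 3) + 4)*b(6) = (3*3 + 4)*6 = (9 + 4)*6 = 13*6 = 78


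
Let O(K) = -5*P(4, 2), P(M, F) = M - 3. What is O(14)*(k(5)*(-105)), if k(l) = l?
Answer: 2625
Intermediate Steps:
P(M, F) = -3 + M
O(K) = -5 (O(K) = -5*(-3 + 4) = -5*1 = -5)
O(14)*(k(5)*(-105)) = -25*(-105) = -5*(-525) = 2625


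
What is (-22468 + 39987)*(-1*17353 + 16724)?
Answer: -11019451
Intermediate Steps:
(-22468 + 39987)*(-1*17353 + 16724) = 17519*(-17353 + 16724) = 17519*(-629) = -11019451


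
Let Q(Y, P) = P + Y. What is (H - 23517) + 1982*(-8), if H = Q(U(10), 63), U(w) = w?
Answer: -39300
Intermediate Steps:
H = 73 (H = 63 + 10 = 73)
(H - 23517) + 1982*(-8) = (73 - 23517) + 1982*(-8) = -23444 - 15856 = -39300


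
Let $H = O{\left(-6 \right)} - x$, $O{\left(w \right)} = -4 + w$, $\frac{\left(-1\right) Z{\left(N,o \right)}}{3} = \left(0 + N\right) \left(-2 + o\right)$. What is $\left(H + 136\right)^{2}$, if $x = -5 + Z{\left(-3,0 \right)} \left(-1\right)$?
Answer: $12769$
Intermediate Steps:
$Z{\left(N,o \right)} = - 3 N \left(-2 + o\right)$ ($Z{\left(N,o \right)} = - 3 \left(0 + N\right) \left(-2 + o\right) = - 3 N \left(-2 + o\right)$)
$x = 13$ ($x = -5 + 3 \left(-3\right) \left(2 - 0\right) \left(-1\right) = -5 + 3 \left(-3\right) \left(2 + 0\right) \left(-1\right) = -5 + 3 \left(-3\right) 2 \left(-1\right) = -5 - -18 = -5 + 18 = 13$)
$H = -23$ ($H = \left(-4 - 6\right) - 13 = -10 - 13 = -23$)
$\left(H + 136\right)^{2} = \left(-23 + 136\right)^{2} = 113^{2} = 12769$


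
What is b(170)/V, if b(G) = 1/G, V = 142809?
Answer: 1/24277530 ≈ 4.1190e-8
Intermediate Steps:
b(170)/V = 1/(170*142809) = (1/170)*(1/142809) = 1/24277530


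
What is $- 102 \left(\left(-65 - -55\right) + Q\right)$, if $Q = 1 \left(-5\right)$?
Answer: $1530$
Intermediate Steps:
$Q = -5$
$- 102 \left(\left(-65 - -55\right) + Q\right) = - 102 \left(\left(-65 - -55\right) - 5\right) = - 102 \left(\left(-65 + 55\right) - 5\right) = - 102 \left(-10 - 5\right) = \left(-102\right) \left(-15\right) = 1530$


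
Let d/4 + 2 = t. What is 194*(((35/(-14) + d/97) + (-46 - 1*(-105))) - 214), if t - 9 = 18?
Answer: -30355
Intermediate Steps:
t = 27 (t = 9 + 18 = 27)
d = 100 (d = -8 + 4*27 = -8 + 108 = 100)
194*(((35/(-14) + d/97) + (-46 - 1*(-105))) - 214) = 194*(((35/(-14) + 100/97) + (-46 - 1*(-105))) - 214) = 194*(((35*(-1/14) + 100*(1/97)) + (-46 + 105)) - 214) = 194*(((-5/2 + 100/97) + 59) - 214) = 194*((-285/194 + 59) - 214) = 194*(11161/194 - 214) = 194*(-30355/194) = -30355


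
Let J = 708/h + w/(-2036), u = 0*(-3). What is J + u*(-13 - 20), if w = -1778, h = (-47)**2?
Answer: 2684545/2248762 ≈ 1.1938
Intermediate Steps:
u = 0
h = 2209
J = 2684545/2248762 (J = 708/2209 - 1778/(-2036) = 708*(1/2209) - 1778*(-1/2036) = 708/2209 + 889/1018 = 2684545/2248762 ≈ 1.1938)
J + u*(-13 - 20) = 2684545/2248762 + 0*(-13 - 20) = 2684545/2248762 + 0*(-33) = 2684545/2248762 + 0 = 2684545/2248762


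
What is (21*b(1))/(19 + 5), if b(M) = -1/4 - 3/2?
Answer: -49/32 ≈ -1.5313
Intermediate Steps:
b(M) = -7/4 (b(M) = -1*¼ - 3*½ = -¼ - 3/2 = -7/4)
(21*b(1))/(19 + 5) = (21*(-7/4))/(19 + 5) = -147/4/24 = -147/4*1/24 = -49/32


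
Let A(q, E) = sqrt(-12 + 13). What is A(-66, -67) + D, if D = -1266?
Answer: -1265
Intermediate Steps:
A(q, E) = 1 (A(q, E) = sqrt(1) = 1)
A(-66, -67) + D = 1 - 1266 = -1265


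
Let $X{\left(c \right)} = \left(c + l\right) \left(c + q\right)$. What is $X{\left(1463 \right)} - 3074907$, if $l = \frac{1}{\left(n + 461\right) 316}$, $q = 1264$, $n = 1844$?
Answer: $\frac{666244818447}{728380} \approx 9.1469 \cdot 10^{5}$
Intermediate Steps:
$l = \frac{1}{728380}$ ($l = \frac{1}{\left(1844 + 461\right) 316} = \frac{1}{2305} \cdot \frac{1}{316} = \frac{1}{728380} \approx 1.3729 \cdot 10^{-6}$)
$X{\left(c \right)} = \left(1264 + c\right) \left(\frac{1}{728380} + c\right)$ ($X{\left(c \right)} = \left(c + \frac{1}{728380}\right) \left(c + 1264\right) = \left(\frac{1}{728380} + c\right) \left(1264 + c\right) = \left(1264 + c\right) \left(\frac{1}{728380} + c\right)$)
$X{\left(1463 \right)} - 3074907 = \left(\frac{4}{2305} + 1463^{2} + \frac{920672321}{728380} \cdot 1463\right) - 3074907 = \left(\frac{4}{2305} + 2140369 + \frac{1346943605623}{728380}\right) - 3074907 = \frac{2905945579107}{728380} - 3074907 = \frac{666244818447}{728380}$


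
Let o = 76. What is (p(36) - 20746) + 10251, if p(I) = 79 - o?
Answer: -10492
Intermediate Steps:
p(I) = 3 (p(I) = 79 - 1*76 = 79 - 76 = 3)
(p(36) - 20746) + 10251 = (3 - 20746) + 10251 = -20743 + 10251 = -10492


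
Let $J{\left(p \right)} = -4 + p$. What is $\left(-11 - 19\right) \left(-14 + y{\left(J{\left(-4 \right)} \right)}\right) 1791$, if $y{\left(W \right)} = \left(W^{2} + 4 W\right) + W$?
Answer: $-537300$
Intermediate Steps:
$y{\left(W \right)} = W^{2} + 5 W$
$\left(-11 - 19\right) \left(-14 + y{\left(J{\left(-4 \right)} \right)}\right) 1791 = \left(-11 - 19\right) \left(-14 + \left(-4 - 4\right) \left(5 - 8\right)\right) 1791 = - 30 \left(-14 - 8 \left(5 - 8\right)\right) 1791 = - 30 \left(-14 - -24\right) 1791 = - 30 \left(-14 + 24\right) 1791 = \left(-30\right) 10 \cdot 1791 = \left(-300\right) 1791 = -537300$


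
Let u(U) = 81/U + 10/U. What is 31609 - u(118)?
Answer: 3729771/118 ≈ 31608.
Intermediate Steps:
u(U) = 91/U
31609 - u(118) = 31609 - 91/118 = 3729771/118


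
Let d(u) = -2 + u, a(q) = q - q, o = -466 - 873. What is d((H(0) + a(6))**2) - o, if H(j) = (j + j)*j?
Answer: 1337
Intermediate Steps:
o = -1339
H(j) = 2*j**2 (H(j) = (2*j)*j = 2*j**2)
a(q) = 0
d((H(0) + a(6))**2) - o = (-2 + (2*0**2 + 0)**2) - 1*(-1339) = (-2 + (2*0 + 0)**2) + 1339 = (-2 + (0 + 0)**2) + 1339 = (-2 + 0**2) + 1339 = (-2 + 0) + 1339 = -2 + 1339 = 1337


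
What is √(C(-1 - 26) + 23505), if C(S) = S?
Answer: √23478 ≈ 153.23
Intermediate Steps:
√(C(-1 - 26) + 23505) = √((-1 - 26) + 23505) = √(-27 + 23505) = √23478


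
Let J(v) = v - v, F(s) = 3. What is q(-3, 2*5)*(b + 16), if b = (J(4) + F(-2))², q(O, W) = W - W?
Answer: 0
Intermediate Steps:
J(v) = 0
q(O, W) = 0
b = 9 (b = (0 + 3)² = 3² = 9)
q(-3, 2*5)*(b + 16) = 0*(9 + 16) = 0*25 = 0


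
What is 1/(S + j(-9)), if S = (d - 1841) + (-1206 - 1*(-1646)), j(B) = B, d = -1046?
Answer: -1/2456 ≈ -0.00040717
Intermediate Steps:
S = -2447 (S = (-1046 - 1841) + (-1206 - 1*(-1646)) = -2887 + (-1206 + 1646) = -2887 + 440 = -2447)
1/(S + j(-9)) = 1/(-2447 - 9) = 1/(-2456) = -1/2456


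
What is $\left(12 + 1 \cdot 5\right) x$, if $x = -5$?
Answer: $-85$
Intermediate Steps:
$\left(12 + 1 \cdot 5\right) x = \left(12 + 1 \cdot 5\right) \left(-5\right) = \left(12 + 5\right) \left(-5\right) = 17 \left(-5\right) = -85$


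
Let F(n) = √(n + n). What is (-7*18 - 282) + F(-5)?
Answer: -408 + I*√10 ≈ -408.0 + 3.1623*I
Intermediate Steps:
F(n) = √2*√n (F(n) = √(2*n) = √2*√n)
(-7*18 - 282) + F(-5) = (-7*18 - 282) + √2*√(-5) = (-126 - 282) + √2*(I*√5) = -408 + I*√10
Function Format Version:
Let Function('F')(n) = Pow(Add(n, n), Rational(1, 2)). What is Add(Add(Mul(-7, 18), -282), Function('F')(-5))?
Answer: Add(-408, Mul(I, Pow(10, Rational(1, 2)))) ≈ Add(-408.00, Mul(3.1623, I))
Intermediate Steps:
Function('F')(n) = Mul(Pow(2, Rational(1, 2)), Pow(n, Rational(1, 2))) (Function('F')(n) = Pow(Mul(2, n), Rational(1, 2)) = Mul(Pow(2, Rational(1, 2)), Pow(n, Rational(1, 2))))
Add(Add(Mul(-7, 18), -282), Function('F')(-5)) = Add(Add(Mul(-7, 18), -282), Mul(Pow(2, Rational(1, 2)), Pow(-5, Rational(1, 2)))) = Add(Add(-126, -282), Mul(Pow(2, Rational(1, 2)), Mul(I, Pow(5, Rational(1, 2))))) = Add(-408, Mul(I, Pow(10, Rational(1, 2))))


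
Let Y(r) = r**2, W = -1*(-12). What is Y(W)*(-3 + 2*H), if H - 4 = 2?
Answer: 1296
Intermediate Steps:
H = 6 (H = 4 + 2 = 6)
W = 12
Y(W)*(-3 + 2*H) = 12**2*(-3 + 2*6) = 144*(-3 + 12) = 144*9 = 1296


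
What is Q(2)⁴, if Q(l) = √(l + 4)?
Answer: 36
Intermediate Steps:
Q(l) = √(4 + l)
Q(2)⁴ = (√(4 + 2))⁴ = (√6)⁴ = 36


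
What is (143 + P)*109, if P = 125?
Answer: 29212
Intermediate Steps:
(143 + P)*109 = (143 + 125)*109 = 268*109 = 29212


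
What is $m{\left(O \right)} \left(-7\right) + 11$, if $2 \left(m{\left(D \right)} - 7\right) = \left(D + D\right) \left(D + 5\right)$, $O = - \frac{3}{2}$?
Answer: $- \frac{5}{4} \approx -1.25$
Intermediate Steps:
$O = - \frac{3}{2}$ ($O = \left(-3\right) \frac{1}{2} = - \frac{3}{2} \approx -1.5$)
$m{\left(D \right)} = 7 + D \left(5 + D\right)$ ($m{\left(D \right)} = 7 + \frac{\left(D + D\right) \left(D + 5\right)}{2} = 7 + \frac{2 D \left(5 + D\right)}{2} = 7 + D \left(5 + D\right)$)
$m{\left(O \right)} \left(-7\right) + 11 = \left(7 + \left(- \frac{3}{2}\right)^{2} + 5 \left(- \frac{3}{2}\right)\right) \left(-7\right) + 11 = \left(7 + \frac{9}{4} - \frac{15}{2}\right) \left(-7\right) + 11 = \frac{7}{4} \left(-7\right) + 11 = - \frac{49}{4} + 11 = - \frac{5}{4}$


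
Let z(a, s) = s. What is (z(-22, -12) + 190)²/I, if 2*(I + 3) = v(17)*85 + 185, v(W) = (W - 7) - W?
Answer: -7921/52 ≈ -152.33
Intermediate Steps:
v(W) = -7 (v(W) = (-7 + W) - W = -7)
I = -208 (I = -3 + (-7*85 + 185)/2 = -3 + (-595 + 185)/2 = -3 + (½)*(-410) = -3 - 205 = -208)
(z(-22, -12) + 190)²/I = (-12 + 190)²/(-208) = 178²*(-1/208) = 31684*(-1/208) = -7921/52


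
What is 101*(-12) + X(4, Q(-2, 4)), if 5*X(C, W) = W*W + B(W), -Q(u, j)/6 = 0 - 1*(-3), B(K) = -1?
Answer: -5737/5 ≈ -1147.4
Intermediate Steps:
Q(u, j) = -18 (Q(u, j) = -6*(0 - 1*(-3)) = -6*(0 + 3) = -6*3 = -18)
X(C, W) = -⅕ + W²/5 (X(C, W) = (W*W - 1)/5 = (W² - 1)/5 = (-1 + W²)/5 = -⅕ + W²/5)
101*(-12) + X(4, Q(-2, 4)) = 101*(-12) + (-⅕ + (⅕)*(-18)²) = -1212 + (-⅕ + (⅕)*324) = -1212 + (-⅕ + 324/5) = -1212 + 323/5 = -5737/5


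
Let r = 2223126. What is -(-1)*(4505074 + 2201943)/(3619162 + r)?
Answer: 6707017/5842288 ≈ 1.1480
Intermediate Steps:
-(-1)*(4505074 + 2201943)/(3619162 + r) = -(-1)*(4505074 + 2201943)/(3619162 + 2223126) = -(-1)*6707017/5842288 = -1*(-6707017/5842288) = 6707017/5842288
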